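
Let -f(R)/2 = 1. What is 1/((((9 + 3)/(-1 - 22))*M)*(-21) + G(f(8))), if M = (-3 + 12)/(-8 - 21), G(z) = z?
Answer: -667/3602 ≈ -0.18517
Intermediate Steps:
f(R) = -2 (f(R) = -2*1 = -2)
M = -9/29 (M = 9/(-29) = 9*(-1/29) = -9/29 ≈ -0.31034)
1/((((9 + 3)/(-1 - 22))*M)*(-21) + G(f(8))) = 1/((((9 + 3)/(-1 - 22))*(-9/29))*(-21) - 2) = 1/(((12/(-23))*(-9/29))*(-21) - 2) = 1/(((12*(-1/23))*(-9/29))*(-21) - 2) = 1/(-12/23*(-9/29)*(-21) - 2) = 1/((108/667)*(-21) - 2) = 1/(-2268/667 - 2) = 1/(-3602/667) = -667/3602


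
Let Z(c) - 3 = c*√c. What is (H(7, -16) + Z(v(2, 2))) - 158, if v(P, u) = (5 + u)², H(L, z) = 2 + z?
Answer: 174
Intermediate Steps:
Z(c) = 3 + c^(3/2) (Z(c) = 3 + c*√c = 3 + c^(3/2))
(H(7, -16) + Z(v(2, 2))) - 158 = ((2 - 16) + (3 + ((5 + 2)²)^(3/2))) - 158 = (-14 + (3 + (7²)^(3/2))) - 158 = (-14 + (3 + 49^(3/2))) - 158 = (-14 + (3 + 343)) - 158 = (-14 + 346) - 158 = 332 - 158 = 174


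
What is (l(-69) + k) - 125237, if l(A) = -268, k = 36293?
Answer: -89212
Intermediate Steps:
(l(-69) + k) - 125237 = (-268 + 36293) - 125237 = 36025 - 125237 = -89212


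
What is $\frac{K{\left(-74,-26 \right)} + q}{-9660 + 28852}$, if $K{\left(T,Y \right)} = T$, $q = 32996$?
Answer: $\frac{16461}{9596} \approx 1.7154$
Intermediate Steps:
$\frac{K{\left(-74,-26 \right)} + q}{-9660 + 28852} = \frac{-74 + 32996}{-9660 + 28852} = \frac{32922}{19192} = 32922 \cdot \frac{1}{19192} = \frac{16461}{9596}$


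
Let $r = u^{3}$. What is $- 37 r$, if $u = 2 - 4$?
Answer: $296$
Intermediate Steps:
$u = -2$ ($u = 2 - 4 = -2$)
$r = -8$ ($r = \left(-2\right)^{3} = -8$)
$- 37 r = \left(-37\right) \left(-8\right) = 296$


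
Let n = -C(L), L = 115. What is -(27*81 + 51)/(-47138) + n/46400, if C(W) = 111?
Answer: 49305441/1093601600 ≈ 0.045085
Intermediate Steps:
n = -111 (n = -1*111 = -111)
-(27*81 + 51)/(-47138) + n/46400 = -(27*81 + 51)/(-47138) - 111/46400 = -(2187 + 51)*(-1/47138) - 111*1/46400 = -1*2238*(-1/47138) - 111/46400 = -2238*(-1/47138) - 111/46400 = 1119/23569 - 111/46400 = 49305441/1093601600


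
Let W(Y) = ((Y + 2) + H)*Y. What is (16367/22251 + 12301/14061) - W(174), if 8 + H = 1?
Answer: -1022198880592/34763479 ≈ -29404.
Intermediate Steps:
H = -7 (H = -8 + 1 = -7)
W(Y) = Y*(-5 + Y) (W(Y) = ((Y + 2) - 7)*Y = ((2 + Y) - 7)*Y = (-5 + Y)*Y = Y*(-5 + Y))
(16367/22251 + 12301/14061) - W(174) = (16367/22251 + 12301/14061) - 174*(-5 + 174) = (16367*(1/22251) + 12301*(1/14061)) - 174*169 = (16367/22251 + 12301/14061) - 1*29406 = 55982882/34763479 - 29406 = -1022198880592/34763479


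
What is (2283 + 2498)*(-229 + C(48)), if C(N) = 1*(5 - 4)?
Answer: -1090068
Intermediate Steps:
C(N) = 1 (C(N) = 1*1 = 1)
(2283 + 2498)*(-229 + C(48)) = (2283 + 2498)*(-229 + 1) = 4781*(-228) = -1090068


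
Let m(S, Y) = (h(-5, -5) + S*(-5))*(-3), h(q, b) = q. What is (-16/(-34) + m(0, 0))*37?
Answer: 9731/17 ≈ 572.41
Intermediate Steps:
m(S, Y) = 15 + 15*S (m(S, Y) = (-5 + S*(-5))*(-3) = (-5 - 5*S)*(-3) = 15 + 15*S)
(-16/(-34) + m(0, 0))*37 = (-16/(-34) + (15 + 15*0))*37 = (-16*(-1/34) + (15 + 0))*37 = (8/17 + 15)*37 = (263/17)*37 = 9731/17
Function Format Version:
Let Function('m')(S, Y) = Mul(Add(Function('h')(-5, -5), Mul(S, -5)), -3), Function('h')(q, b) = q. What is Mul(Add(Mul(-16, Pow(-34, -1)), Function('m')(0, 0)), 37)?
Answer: Rational(9731, 17) ≈ 572.41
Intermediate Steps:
Function('m')(S, Y) = Add(15, Mul(15, S)) (Function('m')(S, Y) = Mul(Add(-5, Mul(S, -5)), -3) = Mul(Add(-5, Mul(-5, S)), -3) = Add(15, Mul(15, S)))
Mul(Add(Mul(-16, Pow(-34, -1)), Function('m')(0, 0)), 37) = Mul(Add(Mul(-16, Pow(-34, -1)), Add(15, Mul(15, 0))), 37) = Mul(Add(Mul(-16, Rational(-1, 34)), Add(15, 0)), 37) = Mul(Add(Rational(8, 17), 15), 37) = Mul(Rational(263, 17), 37) = Rational(9731, 17)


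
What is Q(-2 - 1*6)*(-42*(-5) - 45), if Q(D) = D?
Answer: -1320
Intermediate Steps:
Q(-2 - 1*6)*(-42*(-5) - 45) = (-2 - 1*6)*(-42*(-5) - 45) = (-2 - 6)*(210 - 45) = -8*165 = -1320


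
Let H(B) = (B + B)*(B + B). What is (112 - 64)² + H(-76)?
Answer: 25408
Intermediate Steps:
H(B) = 4*B² (H(B) = (2*B)*(2*B) = 4*B²)
(112 - 64)² + H(-76) = (112 - 64)² + 4*(-76)² = 48² + 4*5776 = 2304 + 23104 = 25408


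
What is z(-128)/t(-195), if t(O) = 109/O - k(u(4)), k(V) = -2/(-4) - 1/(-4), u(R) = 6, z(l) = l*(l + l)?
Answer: -25559040/1021 ≈ -25033.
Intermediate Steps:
z(l) = 2*l² (z(l) = l*(2*l) = 2*l²)
k(V) = ¾ (k(V) = -2*(-¼) - 1*(-¼) = ½ + ¼ = ¾)
t(O) = -¾ + 109/O (t(O) = 109/O - 1*¾ = 109/O - ¾ = -¾ + 109/O)
z(-128)/t(-195) = (2*(-128)²)/(-¾ + 109/(-195)) = (2*16384)/(-¾ + 109*(-1/195)) = 32768/(-¾ - 109/195) = 32768/(-1021/780) = 32768*(-780/1021) = -25559040/1021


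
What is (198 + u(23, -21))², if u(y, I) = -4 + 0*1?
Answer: 37636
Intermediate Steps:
u(y, I) = -4 (u(y, I) = -4 + 0 = -4)
(198 + u(23, -21))² = (198 - 4)² = 194² = 37636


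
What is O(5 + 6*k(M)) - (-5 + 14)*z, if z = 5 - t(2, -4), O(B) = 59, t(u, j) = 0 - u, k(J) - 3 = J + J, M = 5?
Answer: -4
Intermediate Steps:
k(J) = 3 + 2*J (k(J) = 3 + (J + J) = 3 + 2*J)
t(u, j) = -u
z = 7 (z = 5 - (-1)*2 = 5 - 1*(-2) = 5 + 2 = 7)
O(5 + 6*k(M)) - (-5 + 14)*z = 59 - (-5 + 14)*7 = 59 - 9*7 = 59 - 1*63 = 59 - 63 = -4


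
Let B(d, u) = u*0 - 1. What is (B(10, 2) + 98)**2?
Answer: 9409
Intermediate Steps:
B(d, u) = -1 (B(d, u) = 0 - 1 = -1)
(B(10, 2) + 98)**2 = (-1 + 98)**2 = 97**2 = 9409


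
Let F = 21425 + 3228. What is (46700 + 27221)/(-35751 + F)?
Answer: -73921/11098 ≈ -6.6608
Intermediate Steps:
F = 24653
(46700 + 27221)/(-35751 + F) = (46700 + 27221)/(-35751 + 24653) = 73921/(-11098) = 73921*(-1/11098) = -73921/11098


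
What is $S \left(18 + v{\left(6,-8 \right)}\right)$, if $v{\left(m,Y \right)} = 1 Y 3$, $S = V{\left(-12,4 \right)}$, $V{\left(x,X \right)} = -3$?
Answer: $18$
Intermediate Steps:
$S = -3$
$v{\left(m,Y \right)} = 3 Y$ ($v{\left(m,Y \right)} = Y 3 = 3 Y$)
$S \left(18 + v{\left(6,-8 \right)}\right) = - 3 \left(18 + 3 \left(-8\right)\right) = - 3 \left(18 - 24\right) = \left(-3\right) \left(-6\right) = 18$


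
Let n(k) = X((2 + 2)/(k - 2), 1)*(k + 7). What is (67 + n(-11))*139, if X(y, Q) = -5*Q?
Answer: 12093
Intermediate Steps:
n(k) = -35 - 5*k (n(k) = (-5*1)*(k + 7) = -5*(7 + k) = -35 - 5*k)
(67 + n(-11))*139 = (67 + (-35 - 5*(-11)))*139 = (67 + (-35 + 55))*139 = (67 + 20)*139 = 87*139 = 12093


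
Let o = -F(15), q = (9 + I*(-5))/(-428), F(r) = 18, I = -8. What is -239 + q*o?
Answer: -50705/214 ≈ -236.94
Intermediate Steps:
q = -49/428 (q = (9 - 8*(-5))/(-428) = (9 + 40)*(-1/428) = 49*(-1/428) = -49/428 ≈ -0.11449)
o = -18 (o = -1*18 = -18)
-239 + q*o = -239 - 49/428*(-18) = -239 + 441/214 = -50705/214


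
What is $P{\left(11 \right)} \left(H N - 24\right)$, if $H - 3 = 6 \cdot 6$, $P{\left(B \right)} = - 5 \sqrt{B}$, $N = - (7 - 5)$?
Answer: $510 \sqrt{11} \approx 1691.5$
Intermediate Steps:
$N = -2$ ($N = \left(-1\right) 2 = -2$)
$H = 39$ ($H = 3 + 6 \cdot 6 = 3 + 36 = 39$)
$P{\left(11 \right)} \left(H N - 24\right) = - 5 \sqrt{11} \left(39 \left(-2\right) - 24\right) = - 5 \sqrt{11} \left(-78 - 24\right) = - 5 \sqrt{11} \left(-102\right) = 510 \sqrt{11}$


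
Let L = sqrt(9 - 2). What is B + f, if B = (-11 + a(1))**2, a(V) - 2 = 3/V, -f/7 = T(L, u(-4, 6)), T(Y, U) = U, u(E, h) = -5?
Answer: 71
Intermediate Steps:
L = sqrt(7) ≈ 2.6458
f = 35 (f = -7*(-5) = 35)
a(V) = 2 + 3/V
B = 36 (B = (-11 + (2 + 3/1))**2 = (-11 + (2 + 3*1))**2 = (-11 + (2 + 3))**2 = (-11 + 5)**2 = (-6)**2 = 36)
B + f = 36 + 35 = 71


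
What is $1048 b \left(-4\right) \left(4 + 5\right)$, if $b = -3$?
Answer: $113184$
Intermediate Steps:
$1048 b \left(-4\right) \left(4 + 5\right) = 1048 \left(-3\right) \left(-4\right) \left(4 + 5\right) = 1048 \cdot 12 \cdot 9 = 1048 \cdot 108 = 113184$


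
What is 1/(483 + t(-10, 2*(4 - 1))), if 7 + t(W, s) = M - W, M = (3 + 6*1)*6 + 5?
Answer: 1/545 ≈ 0.0018349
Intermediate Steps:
M = 59 (M = (3 + 6)*6 + 5 = 9*6 + 5 = 54 + 5 = 59)
t(W, s) = 52 - W (t(W, s) = -7 + (59 - W) = 52 - W)
1/(483 + t(-10, 2*(4 - 1))) = 1/(483 + (52 - 1*(-10))) = 1/(483 + (52 + 10)) = 1/(483 + 62) = 1/545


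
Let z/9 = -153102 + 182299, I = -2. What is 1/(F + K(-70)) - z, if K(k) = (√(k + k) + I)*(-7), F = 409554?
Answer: -11019776858610391/41936488371 + 7*I*√35/83872976742 ≈ -2.6277e+5 + 4.9375e-10*I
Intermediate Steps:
K(k) = 14 - 7*√2*√k (K(k) = (√(k + k) - 2)*(-7) = (√(2*k) - 2)*(-7) = (√2*√k - 2)*(-7) = (-2 + √2*√k)*(-7) = 14 - 7*√2*√k)
z = 262773 (z = 9*(-153102 + 182299) = 9*29197 = 262773)
1/(F + K(-70)) - z = 1/(409554 + (14 - 7*√2*√(-70))) - 1*262773 = 1/(409554 + (14 - 7*√2*I*√70)) - 262773 = 1/(409554 + (14 - 14*I*√35)) - 262773 = 1/(409568 - 14*I*√35) - 262773 = -262773 + 1/(409568 - 14*I*√35)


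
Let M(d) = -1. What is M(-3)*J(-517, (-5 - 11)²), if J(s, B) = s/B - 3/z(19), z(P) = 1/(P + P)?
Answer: 29701/256 ≈ 116.02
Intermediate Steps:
z(P) = 1/(2*P)
J(s, B) = -114 + s/B (J(s, B) = s/B - 3/((½)/19) = s/B - 3/((½)*(1/19)) = s/B - 3/1/38 = s/B - 3*38 = s/B - 114 = -114 + s/B)
M(-3)*J(-517, (-5 - 11)²) = -(-114 - 517/(-5 - 11)²) = -(-114 - 517/((-16)²)) = -(-114 - 517/256) = -1*(-29701/256) = 29701/256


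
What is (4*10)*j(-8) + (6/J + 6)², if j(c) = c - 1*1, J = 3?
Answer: -296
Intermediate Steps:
j(c) = -1 + c (j(c) = c - 1 = -1 + c)
(4*10)*j(-8) + (6/J + 6)² = (4*10)*(-1 - 8) + (6/3 + 6)² = 40*(-9) + (6*(⅓) + 6)² = -360 + (2 + 6)² = -360 + 8² = -360 + 64 = -296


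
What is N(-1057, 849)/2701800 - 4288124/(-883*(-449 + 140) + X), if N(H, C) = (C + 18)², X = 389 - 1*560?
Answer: -316130163151/20464333800 ≈ -15.448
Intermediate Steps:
X = -171 (X = 389 - 560 = -171)
N(H, C) = (18 + C)²
N(-1057, 849)/2701800 - 4288124/(-883*(-449 + 140) + X) = (18 + 849)²/2701800 - 4288124/(-883*(-449 + 140) - 171) = 867²*(1/2701800) - 4288124/(-883*(-309) - 171) = 751689*(1/2701800) - 4288124/(272847 - 171) = 83521/300200 - 4288124/272676 = 83521/300200 - 4288124*1/272676 = 83521/300200 - 1072031/68169 = -316130163151/20464333800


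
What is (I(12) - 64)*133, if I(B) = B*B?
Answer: 10640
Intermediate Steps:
I(B) = B**2
(I(12) - 64)*133 = (12**2 - 64)*133 = (144 - 64)*133 = 80*133 = 10640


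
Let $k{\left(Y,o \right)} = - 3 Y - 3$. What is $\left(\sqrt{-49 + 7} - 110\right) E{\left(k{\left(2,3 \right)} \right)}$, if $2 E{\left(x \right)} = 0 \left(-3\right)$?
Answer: $0$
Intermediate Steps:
$k{\left(Y,o \right)} = -3 - 3 Y$
$E{\left(x \right)} = 0$ ($E{\left(x \right)} = \frac{0 \left(-3\right)}{2} = \frac{1}{2} \cdot 0 = 0$)
$\left(\sqrt{-49 + 7} - 110\right) E{\left(k{\left(2,3 \right)} \right)} = \left(\sqrt{-49 + 7} - 110\right) 0 = \left(\sqrt{-42} - 110\right) 0 = \left(i \sqrt{42} - 110\right) 0 = \left(-110 + i \sqrt{42}\right) 0 = 0$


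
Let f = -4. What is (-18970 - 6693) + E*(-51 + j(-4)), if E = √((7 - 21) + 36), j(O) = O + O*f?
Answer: -25663 - 39*√22 ≈ -25846.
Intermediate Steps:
j(O) = -3*O (j(O) = O + O*(-4) = O - 4*O = -3*O)
E = √22 (E = √(-14 + 36) = √22 ≈ 4.6904)
(-18970 - 6693) + E*(-51 + j(-4)) = (-18970 - 6693) + √22*(-51 - 3*(-4)) = -25663 + √22*(-51 + 12) = -25663 + √22*(-39) = -25663 - 39*√22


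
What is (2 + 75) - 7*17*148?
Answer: -17535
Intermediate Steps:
(2 + 75) - 7*17*148 = 77 - 119*148 = 77 - 17612 = -17535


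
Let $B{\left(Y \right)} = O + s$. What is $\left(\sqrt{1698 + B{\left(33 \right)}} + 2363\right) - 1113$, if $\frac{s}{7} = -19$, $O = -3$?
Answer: $1250 + \sqrt{1562} \approx 1289.5$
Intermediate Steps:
$s = -133$ ($s = 7 \left(-19\right) = -133$)
$B{\left(Y \right)} = -136$ ($B{\left(Y \right)} = -3 - 133 = -136$)
$\left(\sqrt{1698 + B{\left(33 \right)}} + 2363\right) - 1113 = \left(\sqrt{1698 - 136} + 2363\right) - 1113 = \left(\sqrt{1562} + 2363\right) - 1113 = \left(2363 + \sqrt{1562}\right) - 1113 = 1250 + \sqrt{1562}$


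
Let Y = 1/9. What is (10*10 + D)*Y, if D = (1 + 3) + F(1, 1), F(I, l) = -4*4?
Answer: 88/9 ≈ 9.7778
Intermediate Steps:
F(I, l) = -16
D = -12 (D = (1 + 3) - 16 = 4 - 16 = -12)
Y = ⅑ (Y = 1*(⅑) = ⅑ ≈ 0.11111)
(10*10 + D)*Y = (10*10 - 12)*(⅑) = (100 - 12)*(⅑) = 88*(⅑) = 88/9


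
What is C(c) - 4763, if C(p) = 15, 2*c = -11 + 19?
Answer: -4748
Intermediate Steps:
c = 4 (c = (-11 + 19)/2 = (½)*8 = 4)
C(c) - 4763 = 15 - 4763 = -4748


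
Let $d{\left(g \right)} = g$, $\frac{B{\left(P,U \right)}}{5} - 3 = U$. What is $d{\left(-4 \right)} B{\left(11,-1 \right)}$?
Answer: $-40$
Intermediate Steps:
$B{\left(P,U \right)} = 15 + 5 U$
$d{\left(-4 \right)} B{\left(11,-1 \right)} = - 4 \left(15 + 5 \left(-1\right)\right) = - 4 \left(15 - 5\right) = \left(-4\right) 10 = -40$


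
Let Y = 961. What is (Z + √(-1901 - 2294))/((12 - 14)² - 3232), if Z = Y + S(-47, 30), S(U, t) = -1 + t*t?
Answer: -155/269 - I*√4195/3228 ≈ -0.57621 - 0.020065*I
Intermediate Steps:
S(U, t) = -1 + t²
Z = 1860 (Z = 961 + (-1 + 30²) = 961 + (-1 + 900) = 961 + 899 = 1860)
(Z + √(-1901 - 2294))/((12 - 14)² - 3232) = (1860 + √(-1901 - 2294))/((12 - 14)² - 3232) = (1860 + √(-4195))/((-2)² - 3232) = (1860 + I*√4195)/(4 - 3232) = (1860 + I*√4195)/(-3228) = (1860 + I*√4195)*(-1/3228) = -155/269 - I*√4195/3228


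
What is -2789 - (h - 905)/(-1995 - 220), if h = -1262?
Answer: -6179802/2215 ≈ -2790.0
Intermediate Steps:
-2789 - (h - 905)/(-1995 - 220) = -2789 - (-1262 - 905)/(-1995 - 220) = -2789 - (-2167)/(-2215) = -2789 - (-2167)*(-1)/2215 = -2789 - 1*2167/2215 = -2789 - 2167/2215 = -6179802/2215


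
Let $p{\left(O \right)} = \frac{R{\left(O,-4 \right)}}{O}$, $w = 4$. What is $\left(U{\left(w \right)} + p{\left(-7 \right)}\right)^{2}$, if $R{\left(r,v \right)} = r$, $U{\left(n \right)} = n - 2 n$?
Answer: $9$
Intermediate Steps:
$U{\left(n \right)} = - n$
$p{\left(O \right)} = 1$ ($p{\left(O \right)} = \frac{O}{O} = 1$)
$\left(U{\left(w \right)} + p{\left(-7 \right)}\right)^{2} = \left(\left(-1\right) 4 + 1\right)^{2} = \left(-4 + 1\right)^{2} = \left(-3\right)^{2} = 9$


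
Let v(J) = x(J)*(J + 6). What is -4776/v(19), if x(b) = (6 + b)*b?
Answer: -4776/11875 ≈ -0.40219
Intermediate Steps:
x(b) = b*(6 + b)
v(J) = J*(6 + J)² (v(J) = (J*(6 + J))*(J + 6) = (J*(6 + J))*(6 + J) = J*(6 + J)²)
-4776/v(19) = -4776*1/(19*(6 + 19)²) = -4776/(19*25²) = -4776/(19*625) = -4776/11875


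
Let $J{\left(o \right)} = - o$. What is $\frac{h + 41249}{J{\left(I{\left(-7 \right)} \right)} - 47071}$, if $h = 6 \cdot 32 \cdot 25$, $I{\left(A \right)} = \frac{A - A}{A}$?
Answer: $- \frac{46049}{47071} \approx -0.97829$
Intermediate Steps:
$I{\left(A \right)} = 0$ ($I{\left(A \right)} = \frac{0}{A} = 0$)
$h = 4800$ ($h = 192 \cdot 25 = 4800$)
$\frac{h + 41249}{J{\left(I{\left(-7 \right)} \right)} - 47071} = \frac{4800 + 41249}{\left(-1\right) 0 - 47071} = \frac{46049}{0 - 47071} = \frac{46049}{-47071} = 46049 \left(- \frac{1}{47071}\right) = - \frac{46049}{47071}$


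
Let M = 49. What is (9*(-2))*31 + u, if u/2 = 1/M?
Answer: -27340/49 ≈ -557.96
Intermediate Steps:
u = 2/49 ≈ 0.040816
(9*(-2))*31 + u = (9*(-2))*31 + 2/49 = -18*31 + 2/49 = -558 + 2/49 = -27340/49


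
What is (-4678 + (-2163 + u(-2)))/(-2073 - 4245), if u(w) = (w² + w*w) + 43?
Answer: 3395/3159 ≈ 1.0747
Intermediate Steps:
u(w) = 43 + 2*w² (u(w) = (w² + w²) + 43 = 2*w² + 43 = 43 + 2*w²)
(-4678 + (-2163 + u(-2)))/(-2073 - 4245) = (-4678 + (-2163 + (43 + 2*(-2)²)))/(-2073 - 4245) = (-4678 + (-2163 + (43 + 2*4)))/(-6318) = (-4678 + (-2163 + (43 + 8)))*(-1/6318) = (-4678 + (-2163 + 51))*(-1/6318) = (-4678 - 2112)*(-1/6318) = -6790*(-1/6318) = 3395/3159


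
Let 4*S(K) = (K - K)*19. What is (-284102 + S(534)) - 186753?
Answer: -470855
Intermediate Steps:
S(K) = 0 (S(K) = ((K - K)*19)/4 = (0*19)/4 = (¼)*0 = 0)
(-284102 + S(534)) - 186753 = (-284102 + 0) - 186753 = -284102 - 186753 = -470855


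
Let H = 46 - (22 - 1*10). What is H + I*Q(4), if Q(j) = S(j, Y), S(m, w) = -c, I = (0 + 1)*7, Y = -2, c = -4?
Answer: 62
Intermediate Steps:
I = 7 (I = 1*7 = 7)
S(m, w) = 4 (S(m, w) = -1*(-4) = 4)
Q(j) = 4
H = 34 (H = 46 - (22 - 10) = 46 - 1*12 = 46 - 12 = 34)
H + I*Q(4) = 34 + 7*4 = 34 + 28 = 62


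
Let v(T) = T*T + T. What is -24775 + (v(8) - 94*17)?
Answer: -26301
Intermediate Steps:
v(T) = T + T**2 (v(T) = T**2 + T = T + T**2)
-24775 + (v(8) - 94*17) = -24775 + (8*(1 + 8) - 94*17) = -24775 + (8*9 - 1598) = -24775 + (72 - 1598) = -24775 - 1526 = -26301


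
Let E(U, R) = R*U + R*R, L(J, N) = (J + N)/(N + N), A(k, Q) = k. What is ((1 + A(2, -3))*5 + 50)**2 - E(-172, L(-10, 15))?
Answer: 153131/36 ≈ 4253.6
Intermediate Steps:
L(J, N) = (J + N)/(2*N) (L(J, N) = (J + N)/((2*N)) = (J + N)*(1/(2*N)) = (J + N)/(2*N))
E(U, R) = R**2 + R*U (E(U, R) = R*U + R**2 = R**2 + R*U)
((1 + A(2, -3))*5 + 50)**2 - E(-172, L(-10, 15)) = ((1 + 2)*5 + 50)**2 - (1/2)*(-10 + 15)/15*((1/2)*(-10 + 15)/15 - 172) = (3*5 + 50)**2 - (1/2)*(1/15)*5*((1/2)*(1/15)*5 - 172) = (15 + 50)**2 - (1/6 - 172)/6 = 65**2 - (-1031)/(6*6) = 4225 - 1*(-1031/36) = 4225 + 1031/36 = 153131/36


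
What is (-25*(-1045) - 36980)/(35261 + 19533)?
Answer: -10855/54794 ≈ -0.19811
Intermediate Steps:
(-25*(-1045) - 36980)/(35261 + 19533) = (26125 - 36980)/54794 = -10855*1/54794 = -10855/54794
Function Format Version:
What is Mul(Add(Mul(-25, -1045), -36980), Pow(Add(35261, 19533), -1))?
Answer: Rational(-10855, 54794) ≈ -0.19811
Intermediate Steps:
Mul(Add(Mul(-25, -1045), -36980), Pow(Add(35261, 19533), -1)) = Mul(Add(26125, -36980), Pow(54794, -1)) = Mul(-10855, Rational(1, 54794)) = Rational(-10855, 54794)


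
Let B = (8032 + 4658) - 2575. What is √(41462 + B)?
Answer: √51577 ≈ 227.11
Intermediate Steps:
B = 10115 (B = 12690 - 2575 = 10115)
√(41462 + B) = √(41462 + 10115) = √51577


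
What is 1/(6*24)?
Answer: 1/144 ≈ 0.0069444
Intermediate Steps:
1/(6*24) = 1/144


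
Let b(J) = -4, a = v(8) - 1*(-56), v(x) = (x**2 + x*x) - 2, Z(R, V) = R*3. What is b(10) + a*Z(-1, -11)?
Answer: -550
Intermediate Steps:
Z(R, V) = 3*R
v(x) = -2 + 2*x**2 (v(x) = (x**2 + x**2) - 2 = 2*x**2 - 2 = -2 + 2*x**2)
a = 182 (a = (-2 + 2*8**2) - 1*(-56) = (-2 + 2*64) + 56 = (-2 + 128) + 56 = 126 + 56 = 182)
b(10) + a*Z(-1, -11) = -4 + 182*(3*(-1)) = -4 + 182*(-3) = -4 - 546 = -550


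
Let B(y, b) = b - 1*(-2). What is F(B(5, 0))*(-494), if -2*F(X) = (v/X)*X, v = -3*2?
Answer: -1482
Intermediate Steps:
v = -6
B(y, b) = 2 + b (B(y, b) = b + 2 = 2 + b)
F(X) = 3 (F(X) = -(-6/X)*X/2 = -½*(-6) = 3)
F(B(5, 0))*(-494) = 3*(-494) = -1482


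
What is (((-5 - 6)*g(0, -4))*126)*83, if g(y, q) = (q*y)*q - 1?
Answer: 115038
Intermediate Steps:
g(y, q) = -1 + y*q² (g(y, q) = y*q² - 1 = -1 + y*q²)
(((-5 - 6)*g(0, -4))*126)*83 = (((-5 - 6)*(-1 + 0*(-4)²))*126)*83 = (-11*(-1 + 0*16)*126)*83 = (-11*(-1 + 0)*126)*83 = (-11*(-1)*126)*83 = (11*126)*83 = 1386*83 = 115038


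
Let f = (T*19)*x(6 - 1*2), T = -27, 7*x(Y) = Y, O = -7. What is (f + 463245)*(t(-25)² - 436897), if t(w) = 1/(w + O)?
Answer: -1449816002095401/7168 ≈ -2.0226e+11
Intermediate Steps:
x(Y) = Y/7
t(w) = 1/(-7 + w) (t(w) = 1/(w - 7) = 1/(-7 + w))
f = -2052/7 (f = (-27*19)*((6 - 1*2)/7) = -513*(6 - 2)/7 = -513*4/7 = -2052/7 ≈ -293.14)
(f + 463245)*(t(-25)² - 436897) = (-2052/7 + 463245)*((1/(-7 - 25))² - 436897) = 3240663*((1/(-32))² - 436897)/7 = 3240663*((-1/32)² - 436897)/7 = 3240663*(1/1024 - 436897)/7 = (3240663/7)*(-447382527/1024) = -1449816002095401/7168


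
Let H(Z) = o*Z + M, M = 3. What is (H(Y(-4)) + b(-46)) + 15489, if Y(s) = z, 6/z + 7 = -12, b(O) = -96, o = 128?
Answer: 291756/19 ≈ 15356.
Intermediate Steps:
z = -6/19 (z = 6/(-7 - 12) = 6/(-19) = 6*(-1/19) = -6/19 ≈ -0.31579)
Y(s) = -6/19
H(Z) = 3 + 128*Z (H(Z) = 128*Z + 3 = 3 + 128*Z)
(H(Y(-4)) + b(-46)) + 15489 = ((3 + 128*(-6/19)) - 96) + 15489 = ((3 - 768/19) - 96) + 15489 = (-711/19 - 96) + 15489 = -2535/19 + 15489 = 291756/19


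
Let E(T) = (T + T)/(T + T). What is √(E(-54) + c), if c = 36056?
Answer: √36057 ≈ 189.89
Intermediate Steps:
E(T) = 1 (E(T) = (2*T)/((2*T)) = (2*T)*(1/(2*T)) = 1)
√(E(-54) + c) = √(1 + 36056) = √36057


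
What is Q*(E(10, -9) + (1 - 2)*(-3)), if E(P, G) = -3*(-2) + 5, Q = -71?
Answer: -994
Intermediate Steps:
E(P, G) = 11 (E(P, G) = 6 + 5 = 11)
Q*(E(10, -9) + (1 - 2)*(-3)) = -71*(11 + (1 - 2)*(-3)) = -71*(11 - 1*(-3)) = -71*(11 + 3) = -71*14 = -994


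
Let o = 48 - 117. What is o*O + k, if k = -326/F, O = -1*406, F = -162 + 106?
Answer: 784555/28 ≈ 28020.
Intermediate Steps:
F = -56
O = -406
k = 163/28 (k = -326/(-56) = -326*(-1/56) = 163/28 ≈ 5.8214)
o = -69
o*O + k = -69*(-406) + 163/28 = 28014 + 163/28 = 784555/28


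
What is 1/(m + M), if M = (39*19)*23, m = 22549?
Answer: 1/39592 ≈ 2.5258e-5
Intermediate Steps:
M = 17043 (M = 741*23 = 17043)
1/(m + M) = 1/(22549 + 17043) = 1/39592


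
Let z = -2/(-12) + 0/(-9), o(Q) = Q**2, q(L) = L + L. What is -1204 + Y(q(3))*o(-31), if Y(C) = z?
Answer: -6263/6 ≈ -1043.8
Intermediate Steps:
q(L) = 2*L
z = 1/6 (z = -2*(-1/12) + 0*(-1/9) = 1/6 + 0 = 1/6 ≈ 0.16667)
Y(C) = 1/6
-1204 + Y(q(3))*o(-31) = -1204 + (1/6)*(-31)**2 = -1204 + (1/6)*961 = -1204 + 961/6 = -6263/6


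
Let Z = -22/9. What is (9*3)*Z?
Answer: -66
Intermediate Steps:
Z = -22/9 (Z = -22*1/9 = -22/9 ≈ -2.4444)
(9*3)*Z = (9*3)*(-22/9) = 27*(-22/9) = -66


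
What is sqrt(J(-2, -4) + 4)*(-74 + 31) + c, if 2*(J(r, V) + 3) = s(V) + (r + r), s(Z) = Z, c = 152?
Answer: 152 - 43*I*sqrt(3) ≈ 152.0 - 74.478*I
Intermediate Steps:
J(r, V) = -3 + r + V/2 (J(r, V) = -3 + (V + (r + r))/2 = -3 + (V + 2*r)/2 = -3 + (r + V/2) = -3 + r + V/2)
sqrt(J(-2, -4) + 4)*(-74 + 31) + c = sqrt((-3 - 2 + (1/2)*(-4)) + 4)*(-74 + 31) + 152 = sqrt((-3 - 2 - 2) + 4)*(-43) + 152 = sqrt(-7 + 4)*(-43) + 152 = sqrt(-3)*(-43) + 152 = (I*sqrt(3))*(-43) + 152 = -43*I*sqrt(3) + 152 = 152 - 43*I*sqrt(3)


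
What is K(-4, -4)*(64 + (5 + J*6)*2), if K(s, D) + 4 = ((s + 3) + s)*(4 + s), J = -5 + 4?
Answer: -248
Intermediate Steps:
J = -1
K(s, D) = -4 + (3 + 2*s)*(4 + s) (K(s, D) = -4 + ((s + 3) + s)*(4 + s) = -4 + ((3 + s) + s)*(4 + s) = -4 + (3 + 2*s)*(4 + s))
K(-4, -4)*(64 + (5 + J*6)*2) = (8 + 2*(-4)² + 11*(-4))*(64 + (5 - 1*6)*2) = (8 + 2*16 - 44)*(64 + (5 - 6)*2) = (8 + 32 - 44)*(64 - 1*2) = -4*(64 - 2) = -4*62 = -248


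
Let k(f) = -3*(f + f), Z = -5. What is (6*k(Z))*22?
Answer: 3960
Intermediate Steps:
k(f) = -6*f
(6*k(Z))*22 = (6*(-6*(-5)))*22 = (6*30)*22 = 180*22 = 3960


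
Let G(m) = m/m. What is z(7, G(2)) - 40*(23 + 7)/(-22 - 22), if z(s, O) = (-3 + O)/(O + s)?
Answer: 1189/44 ≈ 27.023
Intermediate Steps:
G(m) = 1
z(s, O) = (-3 + O)/(O + s)
z(7, G(2)) - 40*(23 + 7)/(-22 - 22) = (-3 + 1)/(1 + 7) - 40*(23 + 7)/(-22 - 22) = -2/8 - 1200/(-44) = (⅛)*(-2) - 1200*(-1)/44 = -¼ - 40*(-15/22) = -¼ + 300/11 = 1189/44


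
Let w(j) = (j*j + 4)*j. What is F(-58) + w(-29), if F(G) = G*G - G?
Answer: -21083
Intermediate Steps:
w(j) = j*(4 + j²) (w(j) = (j² + 4)*j = (4 + j²)*j = j*(4 + j²))
F(G) = G² - G
F(-58) + w(-29) = -58*(-1 - 58) - 29*(4 + (-29)²) = -58*(-59) - 29*(4 + 841) = 3422 - 29*845 = 3422 - 24505 = -21083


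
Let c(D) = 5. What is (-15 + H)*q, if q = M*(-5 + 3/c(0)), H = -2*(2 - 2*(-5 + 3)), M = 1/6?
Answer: 99/5 ≈ 19.800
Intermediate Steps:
M = ⅙ ≈ 0.16667
H = -12 (H = -2*(2 - 2*(-2)) = -2*(2 + 4) = -2*6 = -12)
q = -11/15 (q = (-5 + 3/5)/6 = (-5 + 3*(⅕))/6 = (-5 + ⅗)/6 = (⅙)*(-22/5) = -11/15 ≈ -0.73333)
(-15 + H)*q = (-15 - 12)*(-11/15) = -27*(-11/15) = 99/5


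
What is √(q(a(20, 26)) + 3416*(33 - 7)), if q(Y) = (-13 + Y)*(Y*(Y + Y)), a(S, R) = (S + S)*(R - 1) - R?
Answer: 2*√455861022 ≈ 42702.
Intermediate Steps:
a(S, R) = -R + 2*S*(-1 + R) (a(S, R) = (2*S)*(-1 + R) - R = 2*S*(-1 + R) - R = -R + 2*S*(-1 + R))
q(Y) = 2*Y²*(-13 + Y) (q(Y) = (-13 + Y)*(Y*(2*Y)) = (-13 + Y)*(2*Y²) = 2*Y²*(-13 + Y))
√(q(a(20, 26)) + 3416*(33 - 7)) = √(2*(-1*26 - 2*20 + 2*26*20)²*(-13 + (-1*26 - 2*20 + 2*26*20)) + 3416*(33 - 7)) = √(2*(-26 - 40 + 1040)²*(-13 + (-26 - 40 + 1040)) + 3416*26) = √(2*974²*(-13 + 974) + 88816) = √(2*948676*961 + 88816) = √(1823355272 + 88816) = √1823444088 = 2*√455861022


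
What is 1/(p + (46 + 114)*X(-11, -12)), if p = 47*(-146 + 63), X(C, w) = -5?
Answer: -1/4701 ≈ -0.00021272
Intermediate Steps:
p = -3901 (p = 47*(-83) = -3901)
1/(p + (46 + 114)*X(-11, -12)) = 1/(-3901 + (46 + 114)*(-5)) = 1/(-3901 + 160*(-5)) = 1/(-3901 - 800) = 1/(-4701) = -1/4701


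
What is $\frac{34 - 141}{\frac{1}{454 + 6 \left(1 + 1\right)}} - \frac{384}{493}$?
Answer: $- \frac{24582350}{493} \approx -49863.0$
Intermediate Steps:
$\frac{34 - 141}{\frac{1}{454 + 6 \left(1 + 1\right)}} - \frac{384}{493} = \frac{34 - 141}{\frac{1}{454 + 6 \cdot 2}} - \frac{384}{493} = - \frac{107}{\frac{1}{454 + 12}} - \frac{384}{493} = - \frac{107}{\frac{1}{466}} - \frac{384}{493} = - 107 \frac{1}{\frac{1}{466}} - \frac{384}{493} = \left(-107\right) 466 - \frac{384}{493} = -49862 - \frac{384}{493} = - \frac{24582350}{493}$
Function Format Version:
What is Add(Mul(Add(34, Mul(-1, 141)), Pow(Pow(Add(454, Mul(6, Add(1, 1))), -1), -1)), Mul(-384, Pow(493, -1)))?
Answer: Rational(-24582350, 493) ≈ -49863.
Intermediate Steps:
Add(Mul(Add(34, Mul(-1, 141)), Pow(Pow(Add(454, Mul(6, Add(1, 1))), -1), -1)), Mul(-384, Pow(493, -1))) = Add(Mul(Add(34, -141), Pow(Pow(Add(454, Mul(6, 2)), -1), -1)), Mul(-384, Rational(1, 493))) = Add(Mul(-107, Pow(Pow(Add(454, 12), -1), -1)), Rational(-384, 493)) = Add(Mul(-107, Pow(Pow(466, -1), -1)), Rational(-384, 493)) = Add(Mul(-107, Pow(Rational(1, 466), -1)), Rational(-384, 493)) = Add(Mul(-107, 466), Rational(-384, 493)) = Add(-49862, Rational(-384, 493)) = Rational(-24582350, 493)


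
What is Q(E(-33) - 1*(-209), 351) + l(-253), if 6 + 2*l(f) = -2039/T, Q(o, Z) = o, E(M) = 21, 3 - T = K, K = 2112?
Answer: 959525/4218 ≈ 227.48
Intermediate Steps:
T = -2109 (T = 3 - 1*2112 = 3 - 2112 = -2109)
l(f) = -10615/4218 (l(f) = -3 + (-2039/(-2109))/2 = -3 + (-2039*(-1/2109))/2 = -3 + (½)*(2039/2109) = -3 + 2039/4218 = -10615/4218)
Q(E(-33) - 1*(-209), 351) + l(-253) = (21 - 1*(-209)) - 10615/4218 = (21 + 209) - 10615/4218 = 230 - 10615/4218 = 959525/4218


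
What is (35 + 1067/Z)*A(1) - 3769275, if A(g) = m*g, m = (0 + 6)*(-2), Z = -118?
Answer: -222405603/59 ≈ -3.7696e+6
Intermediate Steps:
m = -12 (m = 6*(-2) = -12)
A(g) = -12*g
(35 + 1067/Z)*A(1) - 3769275 = (35 + 1067/(-118))*(-12*1) - 3769275 = (35 + 1067*(-1/118))*(-12) - 3769275 = (35 - 1067/118)*(-12) - 3769275 = (3063/118)*(-12) - 3769275 = -18378/59 - 3769275 = -222405603/59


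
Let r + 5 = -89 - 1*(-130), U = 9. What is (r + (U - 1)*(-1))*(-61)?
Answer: -1708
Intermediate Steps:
r = 36 (r = -5 + (-89 - 1*(-130)) = -5 + (-89 + 130) = -5 + 41 = 36)
(r + (U - 1)*(-1))*(-61) = (36 + (9 - 1)*(-1))*(-61) = (36 + 8*(-1))*(-61) = (36 - 8)*(-61) = 28*(-61) = -1708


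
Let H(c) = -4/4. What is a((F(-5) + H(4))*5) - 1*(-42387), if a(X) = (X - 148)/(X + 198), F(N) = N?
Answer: 3560419/84 ≈ 42386.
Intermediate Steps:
H(c) = -1 (H(c) = -4*1/4 = -1)
a(X) = (-148 + X)/(198 + X)
a((F(-5) + H(4))*5) - 1*(-42387) = (-148 + (-5 - 1)*5)/(198 + (-5 - 1)*5) - 1*(-42387) = (-148 - 6*5)/(198 - 6*5) + 42387 = (-148 - 30)/(198 - 30) + 42387 = -178/168 + 42387 = (1/168)*(-178) + 42387 = -89/84 + 42387 = 3560419/84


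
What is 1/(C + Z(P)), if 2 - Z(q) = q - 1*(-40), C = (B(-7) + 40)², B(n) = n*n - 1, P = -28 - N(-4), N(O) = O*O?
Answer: 1/7750 ≈ 0.00012903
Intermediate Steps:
N(O) = O²
P = -44 (P = -28 - 1*(-4)² = -28 - 1*16 = -28 - 16 = -44)
B(n) = -1 + n² (B(n) = n² - 1 = -1 + n²)
C = 7744 (C = ((-1 + (-7)²) + 40)² = ((-1 + 49) + 40)² = (48 + 40)² = 88² = 7744)
Z(q) = -38 - q (Z(q) = 2 - (q - 1*(-40)) = 2 - (q + 40) = 2 - (40 + q) = 2 + (-40 - q) = -38 - q)
1/(C + Z(P)) = 1/(7744 + (-38 - 1*(-44))) = 1/(7744 + (-38 + 44)) = 1/(7744 + 6) = 1/7750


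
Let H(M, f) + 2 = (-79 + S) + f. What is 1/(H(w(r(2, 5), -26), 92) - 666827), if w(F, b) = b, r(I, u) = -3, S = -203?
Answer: -1/667019 ≈ -1.4992e-6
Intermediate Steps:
H(M, f) = -284 + f (H(M, f) = -2 + ((-79 - 203) + f) = -2 + (-282 + f) = -284 + f)
1/(H(w(r(2, 5), -26), 92) - 666827) = 1/((-284 + 92) - 666827) = 1/(-192 - 666827) = 1/(-667019) = -1/667019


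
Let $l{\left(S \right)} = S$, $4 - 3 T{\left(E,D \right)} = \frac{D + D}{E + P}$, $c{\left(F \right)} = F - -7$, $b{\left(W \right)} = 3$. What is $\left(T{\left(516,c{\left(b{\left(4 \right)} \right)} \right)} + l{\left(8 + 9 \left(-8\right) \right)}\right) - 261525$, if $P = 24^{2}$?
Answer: $- \frac{214240304}{819} \approx -2.6159 \cdot 10^{5}$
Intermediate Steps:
$P = 576$
$c{\left(F \right)} = 7 + F$ ($c{\left(F \right)} = F + 7 = 7 + F$)
$T{\left(E,D \right)} = \frac{4}{3} - \frac{2 D}{3 \left(576 + E\right)}$ ($T{\left(E,D \right)} = \frac{4}{3} - \frac{\left(D + D\right) \frac{1}{E + 576}}{3} = \frac{4}{3} - \frac{2 D \frac{1}{576 + E}}{3} = \frac{4}{3} - \frac{2 D}{3 \left(576 + E\right)}$)
$\left(T{\left(516,c{\left(b{\left(4 \right)} \right)} \right)} + l{\left(8 + 9 \left(-8\right) \right)}\right) - 261525 = \left(\frac{2 \left(1152 - \left(7 + 3\right) + 2 \cdot 516\right)}{3 \left(576 + 516\right)} + \left(8 + 9 \left(-8\right)\right)\right) - 261525 = \left(\frac{2 \left(1152 - 10 + 1032\right)}{3 \cdot 1092} + \left(8 - 72\right)\right) - 261525 = \left(\frac{2}{3} \cdot \frac{1}{1092} \left(1152 - 10 + 1032\right) - 64\right) - 261525 = \left(\frac{2}{3} \cdot \frac{1}{1092} \cdot 2174 - 64\right) - 261525 = \left(\frac{1087}{819} - 64\right) - 261525 = - \frac{51329}{819} - 261525 = - \frac{214240304}{819}$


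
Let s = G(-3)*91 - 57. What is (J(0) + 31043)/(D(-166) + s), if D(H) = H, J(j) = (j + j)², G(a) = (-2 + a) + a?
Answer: -31043/951 ≈ -32.642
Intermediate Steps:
G(a) = -2 + 2*a
J(j) = 4*j² (J(j) = (2*j)² = 4*j²)
s = -785 (s = (-2 + 2*(-3))*91 - 57 = (-2 - 6)*91 - 57 = -8*91 - 57 = -728 - 57 = -785)
(J(0) + 31043)/(D(-166) + s) = (4*0² + 31043)/(-166 - 785) = (4*0 + 31043)/(-951) = (0 + 31043)*(-1/951) = 31043*(-1/951) = -31043/951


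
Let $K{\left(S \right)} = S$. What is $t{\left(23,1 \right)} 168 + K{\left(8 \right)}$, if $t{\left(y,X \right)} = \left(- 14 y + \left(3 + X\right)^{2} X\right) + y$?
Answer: $-47536$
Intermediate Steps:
$t{\left(y,X \right)} = - 13 y + X \left(3 + X\right)^{2}$ ($t{\left(y,X \right)} = \left(- 14 y + X \left(3 + X\right)^{2}\right) + y = - 13 y + X \left(3 + X\right)^{2}$)
$t{\left(23,1 \right)} 168 + K{\left(8 \right)} = \left(\left(-13\right) 23 + 1 \left(3 + 1\right)^{2}\right) 168 + 8 = \left(-299 + 1 \cdot 4^{2}\right) 168 + 8 = \left(-299 + 1 \cdot 16\right) 168 + 8 = \left(-299 + 16\right) 168 + 8 = \left(-283\right) 168 + 8 = -47544 + 8 = -47536$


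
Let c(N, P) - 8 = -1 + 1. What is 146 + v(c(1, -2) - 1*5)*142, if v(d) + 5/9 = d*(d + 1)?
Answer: 15940/9 ≈ 1771.1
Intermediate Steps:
c(N, P) = 8 (c(N, P) = 8 + (-1 + 1) = 8 + 0 = 8)
v(d) = -5/9 + d*(1 + d) (v(d) = -5/9 + d*(d + 1) = -5/9 + d*(1 + d))
146 + v(c(1, -2) - 1*5)*142 = 146 + (-5/9 + (8 - 1*5) + (8 - 1*5)**2)*142 = 146 + (-5/9 + (8 - 5) + (8 - 5)**2)*142 = 146 + (-5/9 + 3 + 3**2)*142 = 146 + (-5/9 + 3 + 9)*142 = 146 + (103/9)*142 = 146 + 14626/9 = 15940/9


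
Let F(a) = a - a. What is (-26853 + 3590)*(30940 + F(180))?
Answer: -719757220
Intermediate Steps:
F(a) = 0
(-26853 + 3590)*(30940 + F(180)) = (-26853 + 3590)*(30940 + 0) = -23263*30940 = -719757220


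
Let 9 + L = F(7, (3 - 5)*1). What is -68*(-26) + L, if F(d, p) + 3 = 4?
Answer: 1760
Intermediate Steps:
F(d, p) = 1 (F(d, p) = -3 + 4 = 1)
L = -8 (L = -9 + 1 = -8)
-68*(-26) + L = -68*(-26) - 8 = 1768 - 8 = 1760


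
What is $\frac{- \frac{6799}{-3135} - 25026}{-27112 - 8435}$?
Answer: $\frac{78449711}{111439845} \approx 0.70396$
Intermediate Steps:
$\frac{- \frac{6799}{-3135} - 25026}{-27112 - 8435} = \frac{\left(-6799\right) \left(- \frac{1}{3135}\right) - 25026}{-35547} = \left(\frac{6799}{3135} - 25026\right) \left(- \frac{1}{35547}\right) = \left(- \frac{78449711}{3135}\right) \left(- \frac{1}{35547}\right) = \frac{78449711}{111439845}$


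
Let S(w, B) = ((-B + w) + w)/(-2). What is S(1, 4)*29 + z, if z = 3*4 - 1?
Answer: 40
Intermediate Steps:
z = 11 (z = 12 - 1 = 11)
S(w, B) = B/2 - w (S(w, B) = ((w - B) + w)*(-1/2) = (-B + 2*w)*(-1/2) = B/2 - w)
S(1, 4)*29 + z = ((1/2)*4 - 1*1)*29 + 11 = (2 - 1)*29 + 11 = 1*29 + 11 = 29 + 11 = 40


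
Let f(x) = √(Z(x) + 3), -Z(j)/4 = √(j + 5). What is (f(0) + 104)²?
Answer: (104 + √(3 - 4*√5))² ≈ 10810.0 + 507.12*I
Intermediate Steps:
Z(j) = -4*√(5 + j) (Z(j) = -4*√(j + 5) = -4*√(5 + j))
f(x) = √(3 - 4*√(5 + x)) (f(x) = √(-4*√(5 + x) + 3) = √(3 - 4*√(5 + x)))
(f(0) + 104)² = (√(3 - 4*√(5 + 0)) + 104)² = (√(3 - 4*√5) + 104)² = (104 + √(3 - 4*√5))²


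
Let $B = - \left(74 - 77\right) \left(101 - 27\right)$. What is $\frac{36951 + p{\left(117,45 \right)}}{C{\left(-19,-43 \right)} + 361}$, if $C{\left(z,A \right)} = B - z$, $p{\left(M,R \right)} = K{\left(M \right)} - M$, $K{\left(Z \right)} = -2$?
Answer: $\frac{18416}{301} \approx 61.183$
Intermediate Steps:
$p{\left(M,R \right)} = -2 - M$
$B = 222$ ($B = - \left(-3\right) 74 = \left(-1\right) \left(-222\right) = 222$)
$C{\left(z,A \right)} = 222 - z$
$\frac{36951 + p{\left(117,45 \right)}}{C{\left(-19,-43 \right)} + 361} = \frac{36951 - 119}{\left(222 - -19\right) + 361} = \frac{36951 - 119}{\left(222 + 19\right) + 361} = \frac{36951 - 119}{241 + 361} = \frac{36832}{602} = 36832 \cdot \frac{1}{602} = \frac{18416}{301}$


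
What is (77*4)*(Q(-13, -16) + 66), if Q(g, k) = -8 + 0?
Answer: 17864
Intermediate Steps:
Q(g, k) = -8
(77*4)*(Q(-13, -16) + 66) = (77*4)*(-8 + 66) = 308*58 = 17864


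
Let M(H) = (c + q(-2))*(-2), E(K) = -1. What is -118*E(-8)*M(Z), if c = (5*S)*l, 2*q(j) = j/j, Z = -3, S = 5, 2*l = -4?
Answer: 11682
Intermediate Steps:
l = -2 (l = (½)*(-4) = -2)
q(j) = ½ (q(j) = (j/j)/2 = (½)*1 = ½)
c = -50 (c = (5*5)*(-2) = 25*(-2) = -50)
M(H) = 99 (M(H) = (-50 + ½)*(-2) = -99/2*(-2) = 99)
-118*E(-8)*M(Z) = -(-118)*99 = -118*(-99) = 11682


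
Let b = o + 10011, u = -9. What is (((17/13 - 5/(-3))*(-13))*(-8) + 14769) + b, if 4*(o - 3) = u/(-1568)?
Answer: 472137371/18816 ≈ 25092.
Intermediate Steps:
o = 18825/6272 (o = 3 + (-9/(-1568))/4 = 3 + (-9*(-1/1568))/4 = 3 + (¼)*(9/1568) = 3 + 9/6272 = 18825/6272 ≈ 3.0014)
b = 62807817/6272 (b = 18825/6272 + 10011 = 62807817/6272 ≈ 10014.)
(((17/13 - 5/(-3))*(-13))*(-8) + 14769) + b = (((17/13 - 5/(-3))*(-13))*(-8) + 14769) + 62807817/6272 = (((17*(1/13) - 5*(-⅓))*(-13))*(-8) + 14769) + 62807817/6272 = (((17/13 + 5/3)*(-13))*(-8) + 14769) + 62807817/6272 = (((116/39)*(-13))*(-8) + 14769) + 62807817/6272 = (-116/3*(-8) + 14769) + 62807817/6272 = (928/3 + 14769) + 62807817/6272 = 45235/3 + 62807817/6272 = 472137371/18816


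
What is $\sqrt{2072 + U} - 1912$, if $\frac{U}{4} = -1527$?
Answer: $-1912 + 2 i \sqrt{1009} \approx -1912.0 + 63.53 i$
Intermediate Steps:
$U = -6108$ ($U = 4 \left(-1527\right) = -6108$)
$\sqrt{2072 + U} - 1912 = \sqrt{2072 - 6108} - 1912 = \sqrt{-4036} - 1912 = 2 i \sqrt{1009} - 1912 = -1912 + 2 i \sqrt{1009}$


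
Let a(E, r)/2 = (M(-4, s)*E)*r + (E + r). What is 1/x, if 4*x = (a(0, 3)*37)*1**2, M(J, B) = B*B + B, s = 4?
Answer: 2/111 ≈ 0.018018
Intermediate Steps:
M(J, B) = B + B**2 (M(J, B) = B**2 + B = B + B**2)
a(E, r) = 2*E + 2*r + 40*E*r (a(E, r) = 2*(((4*(1 + 4))*E)*r + (E + r)) = 2*(((4*5)*E)*r + (E + r)) = 2*((20*E)*r + (E + r)) = 2*(20*E*r + (E + r)) = 2*(E + r + 20*E*r) = 2*E + 2*r + 40*E*r)
x = 111/2 (x = (((2*0 + 2*3 + 40*0*3)*37)*1**2)/4 = (((0 + 6 + 0)*37)*1)/4 = ((6*37)*1)/4 = (222*1)/4 = (1/4)*222 = 111/2 ≈ 55.500)
1/x = 1/(111/2) = 2/111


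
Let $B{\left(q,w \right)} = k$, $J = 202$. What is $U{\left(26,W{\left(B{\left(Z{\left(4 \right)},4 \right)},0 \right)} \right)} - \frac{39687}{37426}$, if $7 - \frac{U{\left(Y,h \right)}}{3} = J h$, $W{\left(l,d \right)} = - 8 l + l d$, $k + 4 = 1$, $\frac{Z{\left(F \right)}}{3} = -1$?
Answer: $- \frac{543577485}{37426} \approx -14524.0$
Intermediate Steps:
$Z{\left(F \right)} = -3$ ($Z{\left(F \right)} = 3 \left(-1\right) = -3$)
$k = -3$ ($k = -4 + 1 = -3$)
$B{\left(q,w \right)} = -3$
$W{\left(l,d \right)} = - 8 l + d l$
$U{\left(Y,h \right)} = 21 - 606 h$ ($U{\left(Y,h \right)} = 21 - 3 \cdot 202 h = 21 - 606 h$)
$U{\left(26,W{\left(B{\left(Z{\left(4 \right)},4 \right)},0 \right)} \right)} - \frac{39687}{37426} = \left(21 - 606 \left(- 3 \left(-8 + 0\right)\right)\right) - \frac{39687}{37426} = \left(21 - 606 \left(\left(-3\right) \left(-8\right)\right)\right) - \frac{39687}{37426} = \left(21 - 14544\right) - \frac{39687}{37426} = -14523 - \frac{39687}{37426} = - \frac{543577485}{37426}$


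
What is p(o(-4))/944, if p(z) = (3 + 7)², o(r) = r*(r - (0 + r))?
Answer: 25/236 ≈ 0.10593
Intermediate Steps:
o(r) = 0 (o(r) = r*(r - r) = r*0 = 0)
p(z) = 100 (p(z) = 10² = 100)
p(o(-4))/944 = 100/944 = 100*(1/944) = 25/236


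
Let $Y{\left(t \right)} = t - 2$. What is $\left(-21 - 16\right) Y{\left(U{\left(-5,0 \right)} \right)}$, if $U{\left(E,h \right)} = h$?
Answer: $74$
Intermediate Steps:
$Y{\left(t \right)} = -2 + t$
$\left(-21 - 16\right) Y{\left(U{\left(-5,0 \right)} \right)} = \left(-21 - 16\right) \left(-2 + 0\right) = \left(-37\right) \left(-2\right) = 74$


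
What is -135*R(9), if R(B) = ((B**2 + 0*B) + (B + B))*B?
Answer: -120285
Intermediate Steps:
R(B) = B*(B**2 + 2*B) (R(B) = ((B**2 + 0) + 2*B)*B = (B**2 + 2*B)*B = B*(B**2 + 2*B))
-135*R(9) = -135*9**2*(2 + 9) = -10935*11 = -135*891 = -120285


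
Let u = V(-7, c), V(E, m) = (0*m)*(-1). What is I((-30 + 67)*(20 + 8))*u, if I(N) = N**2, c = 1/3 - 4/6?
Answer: 0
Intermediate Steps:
c = -1/3 (c = 1*(1/3) - 4*1/6 = 1/3 - 2/3 = -1/3 ≈ -0.33333)
V(E, m) = 0 (V(E, m) = 0*(-1) = 0)
u = 0
I((-30 + 67)*(20 + 8))*u = ((-30 + 67)*(20 + 8))**2*0 = (37*28)**2*0 = 1036**2*0 = 1073296*0 = 0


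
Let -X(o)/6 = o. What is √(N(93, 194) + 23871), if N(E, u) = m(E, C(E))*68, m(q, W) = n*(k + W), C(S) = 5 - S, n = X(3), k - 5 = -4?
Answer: √130359 ≈ 361.05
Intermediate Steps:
k = 1 (k = 5 - 4 = 1)
X(o) = -6*o
n = -18 (n = -6*3 = -18)
m(q, W) = -18 - 18*W (m(q, W) = -18*(1 + W) = -18 - 18*W)
N(E, u) = -7344 + 1224*E (N(E, u) = (-18 - 18*(5 - E))*68 = (-18 + (-90 + 18*E))*68 = (-108 + 18*E)*68 = -7344 + 1224*E)
√(N(93, 194) + 23871) = √((-7344 + 1224*93) + 23871) = √((-7344 + 113832) + 23871) = √(106488 + 23871) = √130359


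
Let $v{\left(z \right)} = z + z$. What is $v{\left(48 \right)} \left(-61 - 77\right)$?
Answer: $-13248$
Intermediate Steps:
$v{\left(z \right)} = 2 z$
$v{\left(48 \right)} \left(-61 - 77\right) = 2 \cdot 48 \left(-61 - 77\right) = 96 \left(-138\right) = -13248$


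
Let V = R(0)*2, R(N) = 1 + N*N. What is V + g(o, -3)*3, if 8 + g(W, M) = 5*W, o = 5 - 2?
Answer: 23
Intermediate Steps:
R(N) = 1 + N²
o = 3
g(W, M) = -8 + 5*W
V = 2 (V = (1 + 0²)*2 = (1 + 0)*2 = 1*2 = 2)
V + g(o, -3)*3 = 2 + (-8 + 5*3)*3 = 2 + (-8 + 15)*3 = 2 + 7*3 = 2 + 21 = 23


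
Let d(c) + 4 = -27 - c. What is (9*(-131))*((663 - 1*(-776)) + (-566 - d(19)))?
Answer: -1088217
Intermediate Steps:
d(c) = -31 - c (d(c) = -4 + (-27 - c) = -31 - c)
(9*(-131))*((663 - 1*(-776)) + (-566 - d(19))) = (9*(-131))*((663 - 1*(-776)) + (-566 - (-31 - 1*19))) = -1179*((663 + 776) + (-566 - (-31 - 19))) = -1179*(1439 + (-566 - 1*(-50))) = -1179*(1439 + (-566 + 50)) = -1179*(1439 - 516) = -1179*923 = -1088217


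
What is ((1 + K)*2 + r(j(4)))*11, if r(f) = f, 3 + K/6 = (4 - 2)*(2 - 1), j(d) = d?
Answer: -66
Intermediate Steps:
K = -6 (K = -18 + 6*((4 - 2)*(2 - 1)) = -18 + 6*(2*1) = -18 + 6*2 = -18 + 12 = -6)
((1 + K)*2 + r(j(4)))*11 = ((1 - 6)*2 + 4)*11 = (-5*2 + 4)*11 = (-10 + 4)*11 = -6*11 = -66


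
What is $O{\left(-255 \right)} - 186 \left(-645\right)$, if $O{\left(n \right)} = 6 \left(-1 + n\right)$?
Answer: $118434$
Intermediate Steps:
$O{\left(n \right)} = -6 + 6 n$
$O{\left(-255 \right)} - 186 \left(-645\right) = \left(-6 + 6 \left(-255\right)\right) - 186 \left(-645\right) = \left(-6 - 1530\right) - -119970 = -1536 + 119970 = 118434$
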